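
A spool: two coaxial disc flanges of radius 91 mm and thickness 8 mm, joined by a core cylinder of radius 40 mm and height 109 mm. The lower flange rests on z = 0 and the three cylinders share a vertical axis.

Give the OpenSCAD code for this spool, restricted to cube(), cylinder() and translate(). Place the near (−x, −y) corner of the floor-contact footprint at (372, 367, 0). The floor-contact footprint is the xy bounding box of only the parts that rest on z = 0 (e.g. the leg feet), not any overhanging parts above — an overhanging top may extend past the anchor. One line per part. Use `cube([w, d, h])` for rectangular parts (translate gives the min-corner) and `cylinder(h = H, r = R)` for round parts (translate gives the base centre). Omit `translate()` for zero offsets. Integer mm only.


translate([463, 458, 0]) cylinder(h = 8, r = 91);
translate([463, 458, 8]) cylinder(h = 109, r = 40);
translate([463, 458, 117]) cylinder(h = 8, r = 91);


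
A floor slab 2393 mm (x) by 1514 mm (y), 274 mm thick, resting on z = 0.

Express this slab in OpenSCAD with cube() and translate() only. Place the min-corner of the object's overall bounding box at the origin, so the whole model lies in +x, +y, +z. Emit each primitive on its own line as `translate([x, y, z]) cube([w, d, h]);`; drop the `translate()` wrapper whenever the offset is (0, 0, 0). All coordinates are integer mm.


cube([2393, 1514, 274]);


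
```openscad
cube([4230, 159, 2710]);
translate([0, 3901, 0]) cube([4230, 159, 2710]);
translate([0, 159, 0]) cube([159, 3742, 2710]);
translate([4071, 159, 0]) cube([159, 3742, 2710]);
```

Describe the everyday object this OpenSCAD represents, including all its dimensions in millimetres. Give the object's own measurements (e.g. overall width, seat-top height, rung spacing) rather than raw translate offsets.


The wall frame of a small rectangular building: four walls, each 2710 mm tall and 159 mm thick, enclosing a footprint 4230 mm (x) by 4060 mm (y) outside-to-outside, with no floor or roof. The front and back walls (the −y and +y sides) span the full width; the two side walls fit between them.


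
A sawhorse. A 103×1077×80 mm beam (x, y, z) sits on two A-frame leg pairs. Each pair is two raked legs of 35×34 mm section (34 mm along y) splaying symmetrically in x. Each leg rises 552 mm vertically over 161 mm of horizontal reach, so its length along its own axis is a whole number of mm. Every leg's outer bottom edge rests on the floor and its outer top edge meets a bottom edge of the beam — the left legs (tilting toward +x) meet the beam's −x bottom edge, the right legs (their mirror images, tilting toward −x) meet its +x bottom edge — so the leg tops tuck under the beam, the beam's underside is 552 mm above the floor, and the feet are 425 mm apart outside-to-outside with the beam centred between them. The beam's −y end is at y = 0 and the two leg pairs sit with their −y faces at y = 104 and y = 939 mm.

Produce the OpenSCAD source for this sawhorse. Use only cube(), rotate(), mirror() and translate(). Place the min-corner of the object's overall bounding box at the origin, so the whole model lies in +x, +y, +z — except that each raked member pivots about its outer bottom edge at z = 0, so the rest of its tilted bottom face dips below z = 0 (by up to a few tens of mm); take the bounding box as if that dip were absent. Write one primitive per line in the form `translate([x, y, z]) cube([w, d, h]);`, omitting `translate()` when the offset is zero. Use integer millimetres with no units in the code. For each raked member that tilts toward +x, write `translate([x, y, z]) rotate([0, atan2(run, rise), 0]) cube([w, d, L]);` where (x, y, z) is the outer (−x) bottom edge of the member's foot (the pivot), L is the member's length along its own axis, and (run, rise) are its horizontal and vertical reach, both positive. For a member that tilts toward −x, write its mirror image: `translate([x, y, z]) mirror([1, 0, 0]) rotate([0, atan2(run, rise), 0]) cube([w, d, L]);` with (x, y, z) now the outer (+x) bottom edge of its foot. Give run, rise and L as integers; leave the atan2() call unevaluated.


translate([161, 0, 552]) cube([103, 1077, 80]);
translate([0, 104, 0]) rotate([0, atan2(161, 552), 0]) cube([35, 34, 575]);
translate([425, 104, 0]) mirror([1, 0, 0]) rotate([0, atan2(161, 552), 0]) cube([35, 34, 575]);
translate([0, 939, 0]) rotate([0, atan2(161, 552), 0]) cube([35, 34, 575]);
translate([425, 939, 0]) mirror([1, 0, 0]) rotate([0, atan2(161, 552), 0]) cube([35, 34, 575]);


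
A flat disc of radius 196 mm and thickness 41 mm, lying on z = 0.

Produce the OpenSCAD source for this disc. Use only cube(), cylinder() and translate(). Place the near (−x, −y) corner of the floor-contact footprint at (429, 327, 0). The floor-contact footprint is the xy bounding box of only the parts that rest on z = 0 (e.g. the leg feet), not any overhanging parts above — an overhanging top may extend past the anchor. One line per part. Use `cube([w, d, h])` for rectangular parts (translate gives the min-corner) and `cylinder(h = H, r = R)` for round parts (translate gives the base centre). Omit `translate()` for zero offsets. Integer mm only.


translate([625, 523, 0]) cylinder(h = 41, r = 196);


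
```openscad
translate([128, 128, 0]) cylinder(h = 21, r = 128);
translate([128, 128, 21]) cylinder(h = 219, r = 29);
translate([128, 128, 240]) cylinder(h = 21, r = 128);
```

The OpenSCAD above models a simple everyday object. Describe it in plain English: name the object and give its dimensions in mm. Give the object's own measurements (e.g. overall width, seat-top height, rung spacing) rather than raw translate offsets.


A spool: two coaxial disc flanges of radius 128 mm and thickness 21 mm, joined by a core cylinder of radius 29 mm and height 219 mm. The lower flange rests on z = 0 and the three cylinders share a vertical axis.


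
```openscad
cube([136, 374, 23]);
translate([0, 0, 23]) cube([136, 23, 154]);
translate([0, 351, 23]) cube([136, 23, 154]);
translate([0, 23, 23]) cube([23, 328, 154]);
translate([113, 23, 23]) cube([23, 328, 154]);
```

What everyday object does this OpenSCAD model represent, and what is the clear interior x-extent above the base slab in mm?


An open box. The internal width is 90 mm.

A 136×374 base slab with four walls standing on it — an open box. The base is 136 mm wide and the walls are 23 mm thick, so the internal width is 136 − 2 × 23 = 90 mm.


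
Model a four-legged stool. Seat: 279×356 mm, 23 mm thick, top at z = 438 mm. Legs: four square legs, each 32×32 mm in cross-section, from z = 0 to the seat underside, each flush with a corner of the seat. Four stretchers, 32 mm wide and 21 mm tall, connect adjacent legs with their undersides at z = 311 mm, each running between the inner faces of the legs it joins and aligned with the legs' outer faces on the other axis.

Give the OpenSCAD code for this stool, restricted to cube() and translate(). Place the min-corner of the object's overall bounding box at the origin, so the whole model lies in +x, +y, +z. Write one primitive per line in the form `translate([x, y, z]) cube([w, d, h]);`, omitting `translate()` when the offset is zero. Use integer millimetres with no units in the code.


translate([0, 0, 415]) cube([279, 356, 23]);
cube([32, 32, 415]);
translate([247, 0, 0]) cube([32, 32, 415]);
translate([0, 324, 0]) cube([32, 32, 415]);
translate([247, 324, 0]) cube([32, 32, 415]);
translate([32, 0, 311]) cube([215, 32, 21]);
translate([32, 324, 311]) cube([215, 32, 21]);
translate([0, 32, 311]) cube([32, 292, 21]);
translate([247, 32, 311]) cube([32, 292, 21]);


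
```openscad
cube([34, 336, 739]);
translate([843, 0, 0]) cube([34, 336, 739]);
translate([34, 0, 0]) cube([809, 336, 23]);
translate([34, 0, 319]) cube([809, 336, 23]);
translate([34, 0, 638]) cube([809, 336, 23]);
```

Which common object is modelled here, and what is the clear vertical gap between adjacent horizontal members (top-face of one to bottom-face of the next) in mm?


A bookshelf. The clear shelf gap is 296 mm.

Two tall side panels with 3 horizontal boards between them — a bookshelf. The first two shelf undersides are at z = 0 and z = 319; with shelf thickness 23, the clear gap is 319 − 0 − 23 = 296 mm.


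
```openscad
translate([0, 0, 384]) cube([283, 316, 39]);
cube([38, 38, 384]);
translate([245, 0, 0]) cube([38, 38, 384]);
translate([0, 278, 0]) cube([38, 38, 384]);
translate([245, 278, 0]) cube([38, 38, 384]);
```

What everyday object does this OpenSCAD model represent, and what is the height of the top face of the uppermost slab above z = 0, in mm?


A stool. The seat height is 423 mm.

A 283×316×39 slab at z = 384 on four corner posts — a stool. The seat top is 384 + 39 = 423 mm.


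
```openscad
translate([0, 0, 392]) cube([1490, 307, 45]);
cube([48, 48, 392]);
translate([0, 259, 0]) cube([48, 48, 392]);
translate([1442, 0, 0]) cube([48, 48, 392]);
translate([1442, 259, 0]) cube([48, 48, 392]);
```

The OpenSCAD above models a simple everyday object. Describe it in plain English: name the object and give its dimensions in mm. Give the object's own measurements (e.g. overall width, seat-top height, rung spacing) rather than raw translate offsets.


A bench: a 1490×307 mm seat slab, 45 mm thick, top at z = 437 mm, on four 48×48 mm square legs flush with the seat corners and standing on z = 0.


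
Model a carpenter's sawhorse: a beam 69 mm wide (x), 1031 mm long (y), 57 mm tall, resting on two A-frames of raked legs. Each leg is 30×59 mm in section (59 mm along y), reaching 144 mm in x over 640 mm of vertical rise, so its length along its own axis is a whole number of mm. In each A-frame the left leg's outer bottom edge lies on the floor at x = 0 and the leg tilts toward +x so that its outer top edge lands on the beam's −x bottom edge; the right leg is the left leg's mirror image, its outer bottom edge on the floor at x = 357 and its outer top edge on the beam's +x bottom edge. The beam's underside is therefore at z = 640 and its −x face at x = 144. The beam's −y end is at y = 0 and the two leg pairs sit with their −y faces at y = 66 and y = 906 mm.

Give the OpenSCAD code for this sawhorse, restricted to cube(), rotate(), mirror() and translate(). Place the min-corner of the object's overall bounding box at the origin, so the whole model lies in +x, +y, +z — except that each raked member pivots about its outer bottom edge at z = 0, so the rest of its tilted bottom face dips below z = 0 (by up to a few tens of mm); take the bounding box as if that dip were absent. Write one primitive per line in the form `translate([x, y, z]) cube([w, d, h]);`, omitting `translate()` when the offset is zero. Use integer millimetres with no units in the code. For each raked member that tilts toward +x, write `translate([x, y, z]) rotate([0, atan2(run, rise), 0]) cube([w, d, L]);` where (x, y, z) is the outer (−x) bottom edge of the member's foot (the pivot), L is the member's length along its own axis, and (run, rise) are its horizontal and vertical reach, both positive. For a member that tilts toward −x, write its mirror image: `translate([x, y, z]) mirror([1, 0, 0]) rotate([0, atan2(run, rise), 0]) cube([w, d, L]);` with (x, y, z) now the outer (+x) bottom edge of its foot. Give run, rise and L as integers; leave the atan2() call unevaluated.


translate([144, 0, 640]) cube([69, 1031, 57]);
translate([0, 66, 0]) rotate([0, atan2(144, 640), 0]) cube([30, 59, 656]);
translate([357, 66, 0]) mirror([1, 0, 0]) rotate([0, atan2(144, 640), 0]) cube([30, 59, 656]);
translate([0, 906, 0]) rotate([0, atan2(144, 640), 0]) cube([30, 59, 656]);
translate([357, 906, 0]) mirror([1, 0, 0]) rotate([0, atan2(144, 640), 0]) cube([30, 59, 656]);


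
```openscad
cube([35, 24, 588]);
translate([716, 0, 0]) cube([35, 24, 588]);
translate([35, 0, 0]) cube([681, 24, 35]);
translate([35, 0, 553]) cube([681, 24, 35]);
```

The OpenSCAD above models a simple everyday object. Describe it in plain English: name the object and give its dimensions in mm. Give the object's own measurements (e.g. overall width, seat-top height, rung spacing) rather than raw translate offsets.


A rectangular picture frame lying in the x–z plane (depth along y). The opening is 681 mm wide (x) by 518 mm tall (z), surrounded by a border 35 mm wide on all four sides. The frame is 24 mm deep and is made of two full-height vertical stiles with two horizontal rails fitted between them.


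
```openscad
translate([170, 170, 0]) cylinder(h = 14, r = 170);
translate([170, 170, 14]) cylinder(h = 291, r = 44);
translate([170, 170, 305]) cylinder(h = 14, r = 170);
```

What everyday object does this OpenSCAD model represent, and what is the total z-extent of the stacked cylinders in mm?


A spool. The overall height is 319 mm.

Three coaxial cylinders, large–small–large — a spool. Two 14 mm flanges and a 291 mm core give 14 + 291 + 14 = 319 mm.


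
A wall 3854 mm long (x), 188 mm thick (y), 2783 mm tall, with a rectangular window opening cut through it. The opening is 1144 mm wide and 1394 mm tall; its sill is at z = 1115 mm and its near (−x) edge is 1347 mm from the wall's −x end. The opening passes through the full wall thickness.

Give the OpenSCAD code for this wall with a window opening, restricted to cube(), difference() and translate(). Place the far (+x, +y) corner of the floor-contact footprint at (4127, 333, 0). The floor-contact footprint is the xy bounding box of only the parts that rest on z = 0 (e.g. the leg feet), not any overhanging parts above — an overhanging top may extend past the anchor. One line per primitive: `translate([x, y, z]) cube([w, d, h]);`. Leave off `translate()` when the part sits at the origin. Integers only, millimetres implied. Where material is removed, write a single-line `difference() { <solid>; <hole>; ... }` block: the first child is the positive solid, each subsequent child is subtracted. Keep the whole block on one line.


difference() { translate([273, 145, 0]) cube([3854, 188, 2783]); translate([1620, 145, 1115]) cube([1144, 188, 1394]); }


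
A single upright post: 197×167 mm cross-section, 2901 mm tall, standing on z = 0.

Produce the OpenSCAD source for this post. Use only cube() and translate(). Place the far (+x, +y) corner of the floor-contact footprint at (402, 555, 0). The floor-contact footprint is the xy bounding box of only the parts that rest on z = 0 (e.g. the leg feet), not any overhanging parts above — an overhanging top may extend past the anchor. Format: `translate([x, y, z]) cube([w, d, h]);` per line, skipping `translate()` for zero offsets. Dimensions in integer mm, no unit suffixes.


translate([205, 388, 0]) cube([197, 167, 2901]);


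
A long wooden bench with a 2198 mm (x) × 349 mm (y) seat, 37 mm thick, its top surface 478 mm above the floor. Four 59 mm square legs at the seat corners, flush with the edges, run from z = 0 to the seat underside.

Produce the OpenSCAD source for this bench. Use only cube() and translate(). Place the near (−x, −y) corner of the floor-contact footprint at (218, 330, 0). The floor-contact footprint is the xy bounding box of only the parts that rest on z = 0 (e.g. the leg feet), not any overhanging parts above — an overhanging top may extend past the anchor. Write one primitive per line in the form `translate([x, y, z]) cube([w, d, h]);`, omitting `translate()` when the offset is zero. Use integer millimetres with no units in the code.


translate([218, 330, 441]) cube([2198, 349, 37]);
translate([218, 330, 0]) cube([59, 59, 441]);
translate([218, 620, 0]) cube([59, 59, 441]);
translate([2357, 330, 0]) cube([59, 59, 441]);
translate([2357, 620, 0]) cube([59, 59, 441]);


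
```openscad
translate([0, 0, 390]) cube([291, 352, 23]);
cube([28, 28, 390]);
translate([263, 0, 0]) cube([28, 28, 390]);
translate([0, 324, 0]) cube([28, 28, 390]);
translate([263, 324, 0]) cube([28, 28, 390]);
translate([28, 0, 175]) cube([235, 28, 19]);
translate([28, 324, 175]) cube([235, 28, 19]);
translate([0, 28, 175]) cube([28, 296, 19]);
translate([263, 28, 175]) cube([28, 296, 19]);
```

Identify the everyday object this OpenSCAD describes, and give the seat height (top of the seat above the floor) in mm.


A stool. The seat height is 413 mm.

A 291×352×23 slab at z = 390 on four corner posts — a stool. The seat top is 390 + 23 = 413 mm.


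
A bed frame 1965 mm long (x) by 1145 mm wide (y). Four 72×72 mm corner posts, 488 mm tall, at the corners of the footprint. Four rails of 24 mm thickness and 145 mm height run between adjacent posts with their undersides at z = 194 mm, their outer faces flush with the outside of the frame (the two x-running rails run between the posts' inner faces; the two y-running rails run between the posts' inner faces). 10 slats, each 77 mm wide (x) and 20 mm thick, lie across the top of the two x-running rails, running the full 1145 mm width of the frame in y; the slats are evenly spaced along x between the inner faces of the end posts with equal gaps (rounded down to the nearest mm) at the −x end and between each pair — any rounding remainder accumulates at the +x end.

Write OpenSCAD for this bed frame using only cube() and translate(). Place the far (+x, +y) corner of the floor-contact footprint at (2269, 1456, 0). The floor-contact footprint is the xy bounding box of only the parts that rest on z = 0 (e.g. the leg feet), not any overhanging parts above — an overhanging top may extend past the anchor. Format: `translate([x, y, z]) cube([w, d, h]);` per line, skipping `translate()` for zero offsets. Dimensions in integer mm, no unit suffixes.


// slat z = rail_z + rail_h = 194 + 145 = 339
// slat gap = ⌊(1821 − 10·77) / 11⌋ = 95
translate([304, 311, 0]) cube([72, 72, 488]);
translate([304, 1384, 0]) cube([72, 72, 488]);
translate([2197, 311, 0]) cube([72, 72, 488]);
translate([2197, 1384, 0]) cube([72, 72, 488]);
translate([376, 311, 194]) cube([1821, 24, 145]);
translate([376, 1432, 194]) cube([1821, 24, 145]);
translate([304, 383, 194]) cube([24, 1001, 145]);
translate([2245, 383, 194]) cube([24, 1001, 145]);
translate([471, 311, 339]) cube([77, 1145, 20]);
translate([643, 311, 339]) cube([77, 1145, 20]);
translate([815, 311, 339]) cube([77, 1145, 20]);
translate([987, 311, 339]) cube([77, 1145, 20]);
translate([1159, 311, 339]) cube([77, 1145, 20]);
translate([1331, 311, 339]) cube([77, 1145, 20]);
translate([1503, 311, 339]) cube([77, 1145, 20]);
translate([1675, 311, 339]) cube([77, 1145, 20]);
translate([1847, 311, 339]) cube([77, 1145, 20]);
translate([2019, 311, 339]) cube([77, 1145, 20]);


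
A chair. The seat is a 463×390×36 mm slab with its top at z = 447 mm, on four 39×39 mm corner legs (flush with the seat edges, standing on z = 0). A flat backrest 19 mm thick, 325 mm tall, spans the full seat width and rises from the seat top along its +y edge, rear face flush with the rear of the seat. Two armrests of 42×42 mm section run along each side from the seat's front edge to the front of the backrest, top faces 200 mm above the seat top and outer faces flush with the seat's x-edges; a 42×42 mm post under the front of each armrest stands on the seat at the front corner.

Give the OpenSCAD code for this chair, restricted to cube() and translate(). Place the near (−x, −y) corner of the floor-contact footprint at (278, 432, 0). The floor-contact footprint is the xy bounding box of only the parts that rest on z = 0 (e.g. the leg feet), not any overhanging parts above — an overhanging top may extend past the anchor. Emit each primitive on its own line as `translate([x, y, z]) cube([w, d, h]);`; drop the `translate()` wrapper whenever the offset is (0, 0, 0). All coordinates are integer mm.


translate([278, 432, 411]) cube([463, 390, 36]);
translate([278, 432, 0]) cube([39, 39, 411]);
translate([702, 432, 0]) cube([39, 39, 411]);
translate([278, 783, 0]) cube([39, 39, 411]);
translate([702, 783, 0]) cube([39, 39, 411]);
translate([278, 803, 447]) cube([463, 19, 325]);
translate([278, 432, 605]) cube([42, 371, 42]);
translate([699, 432, 605]) cube([42, 371, 42]);
translate([278, 432, 447]) cube([42, 42, 158]);
translate([699, 432, 447]) cube([42, 42, 158]);


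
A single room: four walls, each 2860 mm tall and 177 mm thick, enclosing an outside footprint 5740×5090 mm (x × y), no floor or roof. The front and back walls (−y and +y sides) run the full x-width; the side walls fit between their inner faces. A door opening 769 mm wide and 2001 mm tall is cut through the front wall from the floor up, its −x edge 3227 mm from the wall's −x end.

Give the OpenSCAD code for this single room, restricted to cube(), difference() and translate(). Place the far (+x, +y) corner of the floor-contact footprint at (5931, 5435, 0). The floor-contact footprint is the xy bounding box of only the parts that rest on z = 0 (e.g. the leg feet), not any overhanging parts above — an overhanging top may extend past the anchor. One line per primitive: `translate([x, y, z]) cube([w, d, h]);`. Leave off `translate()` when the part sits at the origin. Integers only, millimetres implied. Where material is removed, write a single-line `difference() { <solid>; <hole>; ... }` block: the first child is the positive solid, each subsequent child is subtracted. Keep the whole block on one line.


difference() { translate([191, 345, 0]) cube([5740, 177, 2860]); translate([3418, 345, 0]) cube([769, 177, 2001]); }
translate([191, 5258, 0]) cube([5740, 177, 2860]);
translate([191, 522, 0]) cube([177, 4736, 2860]);
translate([5754, 522, 0]) cube([177, 4736, 2860]);


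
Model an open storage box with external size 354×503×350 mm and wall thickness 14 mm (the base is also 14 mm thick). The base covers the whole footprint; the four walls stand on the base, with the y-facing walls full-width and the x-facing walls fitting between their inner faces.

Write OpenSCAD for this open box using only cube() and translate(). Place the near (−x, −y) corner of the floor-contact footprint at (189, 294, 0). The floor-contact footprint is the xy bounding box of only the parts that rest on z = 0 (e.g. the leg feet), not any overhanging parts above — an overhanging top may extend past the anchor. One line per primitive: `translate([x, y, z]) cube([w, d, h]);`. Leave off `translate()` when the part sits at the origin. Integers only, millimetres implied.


translate([189, 294, 0]) cube([354, 503, 14]);
translate([189, 294, 14]) cube([354, 14, 336]);
translate([189, 783, 14]) cube([354, 14, 336]);
translate([189, 308, 14]) cube([14, 475, 336]);
translate([529, 308, 14]) cube([14, 475, 336]);


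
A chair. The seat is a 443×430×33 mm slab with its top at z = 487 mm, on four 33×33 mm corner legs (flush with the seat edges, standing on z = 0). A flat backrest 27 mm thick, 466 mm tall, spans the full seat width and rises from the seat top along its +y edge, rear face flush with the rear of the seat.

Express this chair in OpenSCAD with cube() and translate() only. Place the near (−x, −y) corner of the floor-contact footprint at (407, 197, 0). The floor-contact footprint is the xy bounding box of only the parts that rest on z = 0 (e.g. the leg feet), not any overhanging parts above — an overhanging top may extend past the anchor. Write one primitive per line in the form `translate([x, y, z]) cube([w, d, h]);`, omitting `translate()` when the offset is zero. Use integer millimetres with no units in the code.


translate([407, 197, 454]) cube([443, 430, 33]);
translate([407, 197, 0]) cube([33, 33, 454]);
translate([817, 197, 0]) cube([33, 33, 454]);
translate([407, 594, 0]) cube([33, 33, 454]);
translate([817, 594, 0]) cube([33, 33, 454]);
translate([407, 600, 487]) cube([443, 27, 466]);


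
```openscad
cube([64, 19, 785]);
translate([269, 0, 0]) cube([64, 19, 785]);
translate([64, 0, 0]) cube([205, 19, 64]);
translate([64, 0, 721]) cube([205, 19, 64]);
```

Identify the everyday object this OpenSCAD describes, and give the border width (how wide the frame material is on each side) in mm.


A picture frame. The border width is 64 mm.

Four thin pieces enclosing a rectangular opening — a picture frame. The two full-height stiles are 785 mm tall; the top rail sits at z = 721 and is 64 mm tall, so the border above the opening is 785 − 721 = 64 mm, matching the stile x-width.


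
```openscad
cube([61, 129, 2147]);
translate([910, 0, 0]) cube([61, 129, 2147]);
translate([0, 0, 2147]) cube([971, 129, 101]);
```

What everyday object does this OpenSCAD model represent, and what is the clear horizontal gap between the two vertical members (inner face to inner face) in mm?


A door frame. The clear opening width is 849 mm.

Two 2147 mm tall posts with a header on top — a door frame. The left jamb is 61 mm wide at x = 0; the right jamb starts at x = 910. The clear opening is 910 − 61 = 849 mm.


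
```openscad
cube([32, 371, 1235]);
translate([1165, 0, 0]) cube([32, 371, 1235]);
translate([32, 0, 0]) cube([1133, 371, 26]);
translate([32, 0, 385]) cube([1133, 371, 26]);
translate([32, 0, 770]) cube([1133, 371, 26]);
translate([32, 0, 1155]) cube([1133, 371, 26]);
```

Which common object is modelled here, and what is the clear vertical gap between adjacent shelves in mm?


A bookshelf. The clear shelf gap is 359 mm.

Two tall side panels with 4 horizontal boards between them — a bookshelf. The first two shelf undersides are at z = 0 and z = 385; with shelf thickness 26, the clear gap is 385 − 0 − 26 = 359 mm.


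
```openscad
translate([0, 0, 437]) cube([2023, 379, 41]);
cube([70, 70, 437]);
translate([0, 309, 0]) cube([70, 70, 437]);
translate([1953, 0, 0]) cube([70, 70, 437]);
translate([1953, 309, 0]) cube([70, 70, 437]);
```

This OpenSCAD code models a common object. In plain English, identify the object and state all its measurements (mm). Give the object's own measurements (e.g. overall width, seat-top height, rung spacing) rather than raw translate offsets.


A bench: a 2023×379 mm seat slab, 41 mm thick, top at z = 478 mm, on four 70×70 mm square legs flush with the seat corners and standing on z = 0.


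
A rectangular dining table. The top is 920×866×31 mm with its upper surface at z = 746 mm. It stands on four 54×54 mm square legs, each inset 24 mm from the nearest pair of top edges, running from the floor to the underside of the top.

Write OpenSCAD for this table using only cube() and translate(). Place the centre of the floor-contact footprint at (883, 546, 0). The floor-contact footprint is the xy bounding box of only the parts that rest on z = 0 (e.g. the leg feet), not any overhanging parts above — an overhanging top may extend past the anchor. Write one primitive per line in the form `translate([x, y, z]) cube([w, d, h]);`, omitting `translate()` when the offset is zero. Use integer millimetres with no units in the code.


translate([423, 113, 715]) cube([920, 866, 31]);
translate([447, 137, 0]) cube([54, 54, 715]);
translate([1265, 137, 0]) cube([54, 54, 715]);
translate([447, 901, 0]) cube([54, 54, 715]);
translate([1265, 901, 0]) cube([54, 54, 715]);


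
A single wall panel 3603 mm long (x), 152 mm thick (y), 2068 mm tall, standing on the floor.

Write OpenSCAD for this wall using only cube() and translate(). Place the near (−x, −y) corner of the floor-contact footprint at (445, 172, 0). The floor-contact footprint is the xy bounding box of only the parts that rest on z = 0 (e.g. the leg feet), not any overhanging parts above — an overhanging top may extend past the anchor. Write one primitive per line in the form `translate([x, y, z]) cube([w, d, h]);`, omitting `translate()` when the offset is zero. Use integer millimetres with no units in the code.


translate([445, 172, 0]) cube([3603, 152, 2068]);


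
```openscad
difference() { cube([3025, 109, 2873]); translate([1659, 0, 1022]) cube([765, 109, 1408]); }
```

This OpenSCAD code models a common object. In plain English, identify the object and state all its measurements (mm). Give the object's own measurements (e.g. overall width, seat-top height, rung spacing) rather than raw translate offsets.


A wall 3025 mm long (x), 109 mm thick (y), 2873 mm tall, with a rectangular window opening cut through it. The opening is 765 mm wide and 1408 mm tall; its sill is at z = 1022 mm and its near (−x) edge is 1659 mm from the wall's −x end. The opening passes through the full wall thickness.


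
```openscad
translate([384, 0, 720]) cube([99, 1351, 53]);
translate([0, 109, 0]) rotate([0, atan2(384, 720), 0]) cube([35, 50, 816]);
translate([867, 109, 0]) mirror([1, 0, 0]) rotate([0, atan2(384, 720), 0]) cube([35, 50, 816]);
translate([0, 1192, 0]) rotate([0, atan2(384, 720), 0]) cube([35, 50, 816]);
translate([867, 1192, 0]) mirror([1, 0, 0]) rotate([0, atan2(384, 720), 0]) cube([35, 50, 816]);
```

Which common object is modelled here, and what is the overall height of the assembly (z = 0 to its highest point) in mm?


A sawhorse. The overall height is 773 mm.

A beam across two mirrored pairs of raked legs — a sawhorse. The beam's underside is at z = 720 (matching the legs' vertical rise in atan2(384, 720)) and the beam is 53 mm tall, so its top is at 720 + 53 = 773 mm. The raked legs top out at the beam's underside, so that is the highest point.


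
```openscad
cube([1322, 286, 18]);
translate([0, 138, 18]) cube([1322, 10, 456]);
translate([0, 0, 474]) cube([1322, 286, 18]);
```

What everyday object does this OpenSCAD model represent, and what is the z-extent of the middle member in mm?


An I-beam. The web height is 456 mm.

Two wide flanges with a thin centred web — an I-beam. Overall 492 mm minus two 18 mm flanges gives a web of 492 − 2·18 = 456 mm.


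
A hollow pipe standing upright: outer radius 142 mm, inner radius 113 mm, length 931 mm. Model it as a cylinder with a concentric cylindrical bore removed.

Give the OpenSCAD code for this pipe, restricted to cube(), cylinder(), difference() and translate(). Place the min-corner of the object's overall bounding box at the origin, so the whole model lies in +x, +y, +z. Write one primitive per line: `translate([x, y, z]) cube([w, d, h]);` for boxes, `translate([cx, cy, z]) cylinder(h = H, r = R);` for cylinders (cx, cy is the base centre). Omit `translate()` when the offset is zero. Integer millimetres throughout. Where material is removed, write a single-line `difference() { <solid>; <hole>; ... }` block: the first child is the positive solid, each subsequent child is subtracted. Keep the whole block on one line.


difference() { translate([142, 142, 0]) cylinder(h = 931, r = 142); translate([142, 142, 0]) cylinder(h = 931, r = 113); }


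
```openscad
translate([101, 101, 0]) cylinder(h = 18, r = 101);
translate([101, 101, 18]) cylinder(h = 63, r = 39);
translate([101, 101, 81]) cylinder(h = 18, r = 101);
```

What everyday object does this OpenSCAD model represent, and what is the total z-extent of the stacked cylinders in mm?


A spool. The overall height is 99 mm.

Three coaxial cylinders, large–small–large — a spool. Two 18 mm flanges and a 63 mm core give 18 + 63 + 18 = 99 mm.


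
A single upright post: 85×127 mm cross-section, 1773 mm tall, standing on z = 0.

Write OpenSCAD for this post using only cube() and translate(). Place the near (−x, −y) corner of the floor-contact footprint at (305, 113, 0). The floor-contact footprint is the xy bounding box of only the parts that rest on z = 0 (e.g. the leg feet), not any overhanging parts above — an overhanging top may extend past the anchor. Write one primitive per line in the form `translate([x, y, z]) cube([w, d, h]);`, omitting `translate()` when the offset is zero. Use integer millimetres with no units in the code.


translate([305, 113, 0]) cube([85, 127, 1773]);


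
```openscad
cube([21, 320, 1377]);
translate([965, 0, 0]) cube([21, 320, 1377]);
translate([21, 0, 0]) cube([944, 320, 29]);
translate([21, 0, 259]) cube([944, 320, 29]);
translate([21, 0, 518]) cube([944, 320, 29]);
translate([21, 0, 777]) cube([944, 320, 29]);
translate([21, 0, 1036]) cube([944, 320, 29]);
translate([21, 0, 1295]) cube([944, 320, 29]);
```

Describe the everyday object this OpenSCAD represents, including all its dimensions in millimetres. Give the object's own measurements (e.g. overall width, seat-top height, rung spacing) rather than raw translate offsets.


An open bookshelf. Two side panels, each 21 mm thick, 320 mm deep and 1377 mm tall, stand 986 mm apart (outside-to-outside). Between them sit 6 shelves, each 29 mm thick and 320 mm deep, spanning the full gap between the sides. The bottom shelf rests on the floor (its underside at z = 0) and the clear gap between one shelf's top and the next shelf's underside is 230 mm.


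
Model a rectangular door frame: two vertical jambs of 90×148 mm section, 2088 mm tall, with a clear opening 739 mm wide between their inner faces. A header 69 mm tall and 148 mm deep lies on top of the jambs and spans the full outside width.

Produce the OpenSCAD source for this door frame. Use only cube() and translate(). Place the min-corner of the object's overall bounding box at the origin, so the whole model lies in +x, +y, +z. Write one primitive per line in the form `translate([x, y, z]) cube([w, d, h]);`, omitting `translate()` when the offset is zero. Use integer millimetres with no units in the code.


cube([90, 148, 2088]);
translate([829, 0, 0]) cube([90, 148, 2088]);
translate([0, 0, 2088]) cube([919, 148, 69]);


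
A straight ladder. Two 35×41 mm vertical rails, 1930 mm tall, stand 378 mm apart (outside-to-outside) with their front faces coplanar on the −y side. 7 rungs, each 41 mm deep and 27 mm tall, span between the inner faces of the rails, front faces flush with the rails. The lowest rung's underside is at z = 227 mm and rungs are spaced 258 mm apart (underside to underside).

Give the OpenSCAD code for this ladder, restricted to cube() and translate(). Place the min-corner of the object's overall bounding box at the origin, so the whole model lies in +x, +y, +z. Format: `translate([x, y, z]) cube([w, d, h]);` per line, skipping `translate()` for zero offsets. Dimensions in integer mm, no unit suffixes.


cube([35, 41, 1930]);
translate([343, 0, 0]) cube([35, 41, 1930]);
translate([35, 0, 227]) cube([308, 41, 27]);
translate([35, 0, 485]) cube([308, 41, 27]);
translate([35, 0, 743]) cube([308, 41, 27]);
translate([35, 0, 1001]) cube([308, 41, 27]);
translate([35, 0, 1259]) cube([308, 41, 27]);
translate([35, 0, 1517]) cube([308, 41, 27]);
translate([35, 0, 1775]) cube([308, 41, 27]);


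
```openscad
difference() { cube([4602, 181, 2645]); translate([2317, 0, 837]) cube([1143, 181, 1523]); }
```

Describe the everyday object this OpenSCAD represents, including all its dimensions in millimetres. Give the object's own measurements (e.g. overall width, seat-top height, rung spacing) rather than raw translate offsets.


A wall 4602 mm long (x), 181 mm thick (y), 2645 mm tall, with a rectangular window opening cut through it. The opening is 1143 mm wide and 1523 mm tall; its sill is at z = 837 mm and its near (−x) edge is 2317 mm from the wall's −x end. The opening passes through the full wall thickness.


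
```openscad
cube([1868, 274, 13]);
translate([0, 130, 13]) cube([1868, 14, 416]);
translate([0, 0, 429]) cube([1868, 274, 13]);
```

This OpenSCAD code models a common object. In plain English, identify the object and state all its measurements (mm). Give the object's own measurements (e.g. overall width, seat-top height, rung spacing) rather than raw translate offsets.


An I-beam lying along x, 1868 mm long. Overall section height 442 mm. Two flanges 274 mm wide (y) and 13 mm thick, one on the floor and one at the top; a web 14 mm thick runs between them, centred on the flange width.


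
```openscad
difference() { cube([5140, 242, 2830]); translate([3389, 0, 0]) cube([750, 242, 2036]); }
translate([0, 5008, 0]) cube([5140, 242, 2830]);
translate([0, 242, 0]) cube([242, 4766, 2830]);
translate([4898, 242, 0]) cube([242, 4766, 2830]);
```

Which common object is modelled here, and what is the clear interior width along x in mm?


A single room. The interior width is 4656 mm.

Four walls enclosing a rectangle with a door in the front wall — a room. Outside width 5140 minus two 242 mm walls gives 4656 mm.


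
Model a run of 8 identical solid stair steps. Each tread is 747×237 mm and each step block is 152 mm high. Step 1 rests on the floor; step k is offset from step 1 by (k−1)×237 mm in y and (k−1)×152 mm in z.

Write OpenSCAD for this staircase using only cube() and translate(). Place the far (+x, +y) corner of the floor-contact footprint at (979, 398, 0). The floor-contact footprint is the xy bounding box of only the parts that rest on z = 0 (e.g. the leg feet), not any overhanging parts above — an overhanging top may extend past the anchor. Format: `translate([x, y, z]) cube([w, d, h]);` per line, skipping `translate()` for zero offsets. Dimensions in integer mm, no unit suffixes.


translate([232, 161, 0]) cube([747, 237, 152]);
translate([232, 398, 152]) cube([747, 237, 152]);
translate([232, 635, 304]) cube([747, 237, 152]);
translate([232, 872, 456]) cube([747, 237, 152]);
translate([232, 1109, 608]) cube([747, 237, 152]);
translate([232, 1346, 760]) cube([747, 237, 152]);
translate([232, 1583, 912]) cube([747, 237, 152]);
translate([232, 1820, 1064]) cube([747, 237, 152]);


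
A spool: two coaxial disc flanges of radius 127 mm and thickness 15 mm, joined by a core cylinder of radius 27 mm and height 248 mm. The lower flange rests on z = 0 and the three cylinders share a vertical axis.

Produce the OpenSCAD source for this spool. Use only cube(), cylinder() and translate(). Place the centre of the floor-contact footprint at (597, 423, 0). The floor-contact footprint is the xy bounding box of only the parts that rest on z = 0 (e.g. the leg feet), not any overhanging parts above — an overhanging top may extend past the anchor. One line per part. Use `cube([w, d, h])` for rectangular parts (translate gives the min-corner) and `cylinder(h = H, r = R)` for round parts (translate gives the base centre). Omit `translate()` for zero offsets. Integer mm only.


translate([597, 423, 0]) cylinder(h = 15, r = 127);
translate([597, 423, 15]) cylinder(h = 248, r = 27);
translate([597, 423, 263]) cylinder(h = 15, r = 127);


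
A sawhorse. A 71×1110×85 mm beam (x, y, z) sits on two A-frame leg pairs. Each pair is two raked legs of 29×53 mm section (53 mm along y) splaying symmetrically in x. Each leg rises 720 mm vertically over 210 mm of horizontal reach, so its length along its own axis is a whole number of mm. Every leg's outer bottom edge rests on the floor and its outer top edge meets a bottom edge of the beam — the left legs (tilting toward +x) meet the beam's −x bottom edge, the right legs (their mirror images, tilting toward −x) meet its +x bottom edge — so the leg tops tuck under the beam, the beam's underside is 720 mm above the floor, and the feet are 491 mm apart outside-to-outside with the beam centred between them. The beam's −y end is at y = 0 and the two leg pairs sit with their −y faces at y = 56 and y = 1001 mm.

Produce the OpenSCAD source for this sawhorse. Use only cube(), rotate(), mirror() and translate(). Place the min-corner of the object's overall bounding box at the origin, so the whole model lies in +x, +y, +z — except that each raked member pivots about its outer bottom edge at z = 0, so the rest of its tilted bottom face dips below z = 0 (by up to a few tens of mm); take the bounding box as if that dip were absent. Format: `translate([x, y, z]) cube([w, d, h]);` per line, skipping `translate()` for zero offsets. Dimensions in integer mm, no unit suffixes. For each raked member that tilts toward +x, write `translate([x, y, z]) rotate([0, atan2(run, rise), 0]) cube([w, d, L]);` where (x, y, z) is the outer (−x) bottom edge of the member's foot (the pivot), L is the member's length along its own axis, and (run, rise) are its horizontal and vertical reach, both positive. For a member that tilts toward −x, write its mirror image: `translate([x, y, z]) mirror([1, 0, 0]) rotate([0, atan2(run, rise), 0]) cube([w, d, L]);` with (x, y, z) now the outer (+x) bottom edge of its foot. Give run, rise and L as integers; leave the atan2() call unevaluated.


translate([210, 0, 720]) cube([71, 1110, 85]);
translate([0, 56, 0]) rotate([0, atan2(210, 720), 0]) cube([29, 53, 750]);
translate([491, 56, 0]) mirror([1, 0, 0]) rotate([0, atan2(210, 720), 0]) cube([29, 53, 750]);
translate([0, 1001, 0]) rotate([0, atan2(210, 720), 0]) cube([29, 53, 750]);
translate([491, 1001, 0]) mirror([1, 0, 0]) rotate([0, atan2(210, 720), 0]) cube([29, 53, 750]);
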